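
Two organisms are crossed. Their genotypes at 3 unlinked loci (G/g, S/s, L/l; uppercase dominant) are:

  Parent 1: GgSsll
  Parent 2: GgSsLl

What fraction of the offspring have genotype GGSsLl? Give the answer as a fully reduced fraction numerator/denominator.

GgSsll gametes: GSl×2, Gsl×2, gSl×2, gsl×2
GgSsLl gametes: GSL×1, GSl×1, GsL×1, Gsl×1, gSL×1, gSl×1, gsL×1, gsl×1
GgSsll×GgSsLl grid (8·8=64): GGSSLl=2 GGSSll=2 GGSsLl=4 GGSsll=4 GGssLl=2 GGssll=2 GgSSLl=4 GgSSll=4 GgSsLl=8 GgSsll=8 GgssLl=4 Ggssll=4 ggSSLl=2 ggSSll=2 ggSsLl=4 ggSsll=4 ggssLl=2 ggssll=2
GGSsLl hits 4/64; gcd=4; 4÷4/64÷4 = 1/16

P(GGSsLl) = 1/16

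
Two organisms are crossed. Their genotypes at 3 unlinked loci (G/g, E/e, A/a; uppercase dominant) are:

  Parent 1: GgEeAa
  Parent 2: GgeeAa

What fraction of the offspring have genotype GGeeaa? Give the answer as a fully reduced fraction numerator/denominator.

P(GGeeaa) = 1/32

GgEeAa gametes: GEA×1, GEa×1, GeA×1, Gea×1, gEA×1, gEa×1, geA×1, gea×1
GgeeAa gametes: GeA×2, Gea×2, geA×2, gea×2
GgEeAa×GgeeAa grid (8·8=64): GGEeAA=2 GGEeAa=4 GGEeaa=2 GGeeAA=2 GGeeAa=4 GGeeaa=2 GgEeAA=4 GgEeAa=8 GgEeaa=4 GgeeAA=4 GgeeAa=8 Ggeeaa=4 ggEeAA=2 ggEeAa=4 ggEeaa=2 ggeeAA=2 ggeeAa=4 ggeeaa=2
GGeeaa hits 2/64; gcd=2; 2÷2/64÷2 = 1/32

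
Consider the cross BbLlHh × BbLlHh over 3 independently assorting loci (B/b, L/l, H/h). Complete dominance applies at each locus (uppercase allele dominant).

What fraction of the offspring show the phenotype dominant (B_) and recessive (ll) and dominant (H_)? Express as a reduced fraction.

P(B_ ll H_) = 9/64

BbLlHh gametes: BLH×1, BLh×1, BlH×1, Blh×1, bLH×1, bLh×1, blH×1, blh×1
BbLlHh gametes: BLH×1, BLh×1, BlH×1, Blh×1, bLH×1, bLh×1, blH×1, blh×1
BbLlHh×BbLlHh grid (8·8=64): BBLLHH=1 BBLLHh=2 BBLLhh=1 BBLlHH=2 BBLlHh=4 BBLlhh=2 BBllHH=1 BBllHh=2 BBllhh=1 BbLLHH=2 BbLLHh=4 BbLLhh=2 BbLlHH=4 BbLlHh=8 BbLlhh=4 BbllHH=2 BbllHh=4 Bbllhh=2 bbLLHH=1 bbLLHh=2 bbLLhh=1 bbLlHH=2 bbLlHh=4 bbLlhh=2 bbllHH=1 bbllHh=2 bbllhh=1
B_ ll H_ hits 9/64; gcd=1; 9÷1/64÷1 = 9/64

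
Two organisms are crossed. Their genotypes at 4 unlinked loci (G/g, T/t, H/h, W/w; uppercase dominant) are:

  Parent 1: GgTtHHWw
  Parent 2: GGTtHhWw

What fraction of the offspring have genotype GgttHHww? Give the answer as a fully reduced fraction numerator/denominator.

P(GgttHHww) = 1/64

GgTtHHWw gametes: GTHW×2, GTHw×2, GtHW×2, GtHw×2, gTHW×2, gTHw×2, gtHW×2, gtHw×2
GGTtHhWw gametes: GTHW×2, GTHw×2, GThW×2, GThw×2, GtHW×2, GtHw×2, GthW×2, Gthw×2
GgTtHHWw×GGTtHhWw grid (16·16=256): GGTTHHWW=4 GGTTHHWw=8 GGTTHHww=4 GGTTHhWW=4 GGTTHhWw=8 GGTTHhww=4 GGTtHHWW=8 GGTtHHWw=16 GGTtHHww=8 GGTtHhWW=8 GGTtHhWw=16 GGTtHhww=8 GGttHHWW=4 GGttHHWw=8 GGttHHww=4 GGttHhWW=4 GGttHhWw=8 GGttHhww=4 GgTTHHWW=4 GgTTHHWw=8 GgTTHHww=4 GgTTHhWW=4 GgTTHhWw=8 GgTTHhww=4 GgTtHHWW=8 GgTtHHWw=16 GgTtHHww=8 GgTtHhWW=8 GgTtHhWw=16 GgTtHhww=8 GgttHHWW=4 GgttHHWw=8 GgttHHww=4 GgttHhWW=4 GgttHhWw=8 GgttHhww=4
GgttHHww hits 4/256; gcd=4; 4÷4/256÷4 = 1/64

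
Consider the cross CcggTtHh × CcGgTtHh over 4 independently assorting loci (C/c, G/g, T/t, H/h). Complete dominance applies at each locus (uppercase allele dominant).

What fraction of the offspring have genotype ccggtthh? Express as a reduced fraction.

CcggTtHh gametes: CgTH×2, CgTh×2, CgtH×2, Cgth×2, cgTH×2, cgTh×2, cgtH×2, cgth×2
CcGgTtHh gametes: CGTH×1, CGTh×1, CGtH×1, CGth×1, CgTH×1, CgTh×1, CgtH×1, Cgth×1, cGTH×1, cGTh×1, cGtH×1, cGth×1, cgTH×1, cgTh×1, cgtH×1, cgth×1
CcggTtHh×CcGgTtHh grid (16·16=256): CCGgTTHH=2 CCGgTTHh=4 CCGgTThh=2 CCGgTtHH=4 CCGgTtHh=8 CCGgTthh=4 CCGgttHH=2 CCGgttHh=4 CCGgtthh=2 CCggTTHH=2 CCggTTHh=4 CCggTThh=2 CCggTtHH=4 CCggTtHh=8 CCggTthh=4 CCggttHH=2 CCggttHh=4 CCggtthh=2 CcGgTTHH=4 CcGgTTHh=8 CcGgTThh=4 CcGgTtHH=8 CcGgTtHh=16 CcGgTthh=8 CcGgttHH=4 CcGgttHh=8 CcGgtthh=4 CcggTTHH=4 CcggTTHh=8 CcggTThh=4 CcggTtHH=8 CcggTtHh=16 CcggTthh=8 CcggttHH=4 CcggttHh=8 Ccggtthh=4 ccGgTTHH=2 ccGgTTHh=4 ccGgTThh=2 ccGgTtHH=4 ccGgTtHh=8 ccGgTthh=4 ccGgttHH=2 ccGgttHh=4 ccGgtthh=2 ccggTTHH=2 ccggTTHh=4 ccggTThh=2 ccggTtHH=4 ccggTtHh=8 ccggTthh=4 ccggttHH=2 ccggttHh=4 ccggtthh=2
ccggtthh hits 2/256; gcd=2; 2÷2/256÷2 = 1/128

P(ccggtthh) = 1/128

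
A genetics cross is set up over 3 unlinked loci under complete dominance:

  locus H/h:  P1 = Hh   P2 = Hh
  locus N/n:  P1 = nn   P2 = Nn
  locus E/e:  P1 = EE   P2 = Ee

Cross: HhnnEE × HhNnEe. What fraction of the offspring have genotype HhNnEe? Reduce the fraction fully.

HhnnEE gametes: HnE×4, hnE×4
HhNnEe gametes: HNE×1, HNe×1, HnE×1, Hne×1, hNE×1, hNe×1, hnE×1, hne×1
HhnnEE×HhNnEe grid (8·8=64): HHNnEE=4 HHNnEe=4 HHnnEE=4 HHnnEe=4 HhNnEE=8 HhNnEe=8 HhnnEE=8 HhnnEe=8 hhNnEE=4 hhNnEe=4 hhnnEE=4 hhnnEe=4
HhNnEe hits 8/64; gcd=8; 8÷8/64÷8 = 1/8

P(HhNnEe) = 1/8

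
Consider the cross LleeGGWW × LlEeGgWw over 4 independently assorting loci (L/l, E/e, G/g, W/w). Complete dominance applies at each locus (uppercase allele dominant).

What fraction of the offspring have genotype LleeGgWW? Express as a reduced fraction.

P(LleeGgWW) = 1/16

LleeGGWW gametes: LeGW×8, leGW×8
LlEeGgWw gametes: LEGW×1, LEGw×1, LEgW×1, LEgw×1, LeGW×1, LeGw×1, LegW×1, Legw×1, lEGW×1, lEGw×1, lEgW×1, lEgw×1, leGW×1, leGw×1, legW×1, legw×1
LleeGGWW×LlEeGgWw grid (16·16=256): LLEeGGWW=8 LLEeGGWw=8 LLEeGgWW=8 LLEeGgWw=8 LLeeGGWW=8 LLeeGGWw=8 LLeeGgWW=8 LLeeGgWw=8 LlEeGGWW=16 LlEeGGWw=16 LlEeGgWW=16 LlEeGgWw=16 LleeGGWW=16 LleeGGWw=16 LleeGgWW=16 LleeGgWw=16 llEeGGWW=8 llEeGGWw=8 llEeGgWW=8 llEeGgWw=8 lleeGGWW=8 lleeGGWw=8 lleeGgWW=8 lleeGgWw=8
LleeGgWW hits 16/256; gcd=16; 16÷16/256÷16 = 1/16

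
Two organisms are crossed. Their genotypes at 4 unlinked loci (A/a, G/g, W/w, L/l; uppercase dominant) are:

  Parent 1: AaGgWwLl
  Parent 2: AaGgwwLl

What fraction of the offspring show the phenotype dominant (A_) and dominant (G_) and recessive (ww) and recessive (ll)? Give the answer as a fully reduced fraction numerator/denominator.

AaGgWwLl gametes: AGWL×1, AGWl×1, AGwL×1, AGwl×1, AgWL×1, AgWl×1, AgwL×1, Agwl×1, aGWL×1, aGWl×1, aGwL×1, aGwl×1, agWL×1, agWl×1, agwL×1, agwl×1
AaGgwwLl gametes: AGwL×2, AGwl×2, AgwL×2, Agwl×2, aGwL×2, aGwl×2, agwL×2, agwl×2
AaGgWwLl×AaGgwwLl grid (16·16=256): AAGGWwLL=2 AAGGWwLl=4 AAGGWwll=2 AAGGwwLL=2 AAGGwwLl=4 AAGGwwll=2 AAGgWwLL=4 AAGgWwLl=8 AAGgWwll=4 AAGgwwLL=4 AAGgwwLl=8 AAGgwwll=4 AAggWwLL=2 AAggWwLl=4 AAggWwll=2 AAggwwLL=2 AAggwwLl=4 AAggwwll=2 AaGGWwLL=4 AaGGWwLl=8 AaGGWwll=4 AaGGwwLL=4 AaGGwwLl=8 AaGGwwll=4 AaGgWwLL=8 AaGgWwLl=16 AaGgWwll=8 AaGgwwLL=8 AaGgwwLl=16 AaGgwwll=8 AaggWwLL=4 AaggWwLl=8 AaggWwll=4 AaggwwLL=4 AaggwwLl=8 Aaggwwll=4 aaGGWwLL=2 aaGGWwLl=4 aaGGWwll=2 aaGGwwLL=2 aaGGwwLl=4 aaGGwwll=2 aaGgWwLL=4 aaGgWwLl=8 aaGgWwll=4 aaGgwwLL=4 aaGgwwLl=8 aaGgwwll=4 aaggWwLL=2 aaggWwLl=4 aaggWwll=2 aaggwwLL=2 aaggwwLl=4 aaggwwll=2
A_ G_ ww ll hits 18/256; gcd=2; 18÷2/256÷2 = 9/128

P(A_ G_ ww ll) = 9/128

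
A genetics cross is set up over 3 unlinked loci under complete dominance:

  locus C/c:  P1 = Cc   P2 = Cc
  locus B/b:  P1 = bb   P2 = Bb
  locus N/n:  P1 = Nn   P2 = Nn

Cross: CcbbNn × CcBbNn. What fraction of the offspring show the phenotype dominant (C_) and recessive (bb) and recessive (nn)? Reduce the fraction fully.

P(C_ bb nn) = 3/32

CcbbNn gametes: CbN×2, Cbn×2, cbN×2, cbn×2
CcBbNn gametes: CBN×1, CBn×1, CbN×1, Cbn×1, cBN×1, cBn×1, cbN×1, cbn×1
CcbbNn×CcBbNn grid (8·8=64): CCBbNN=2 CCBbNn=4 CCBbnn=2 CCbbNN=2 CCbbNn=4 CCbbnn=2 CcBbNN=4 CcBbNn=8 CcBbnn=4 CcbbNN=4 CcbbNn=8 Ccbbnn=4 ccBbNN=2 ccBbNn=4 ccBbnn=2 ccbbNN=2 ccbbNn=4 ccbbnn=2
C_ bb nn hits 6/64; gcd=2; 6÷2/64÷2 = 3/32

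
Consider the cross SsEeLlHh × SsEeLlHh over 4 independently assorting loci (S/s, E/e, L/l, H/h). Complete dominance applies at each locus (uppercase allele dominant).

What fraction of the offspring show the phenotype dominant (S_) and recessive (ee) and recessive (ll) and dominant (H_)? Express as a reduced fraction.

SsEeLlHh gametes: SELH×1, SELh×1, SElH×1, SElh×1, SeLH×1, SeLh×1, SelH×1, Selh×1, sELH×1, sELh×1, sElH×1, sElh×1, seLH×1, seLh×1, selH×1, selh×1
SsEeLlHh gametes: SELH×1, SELh×1, SElH×1, SElh×1, SeLH×1, SeLh×1, SelH×1, Selh×1, sELH×1, sELh×1, sElH×1, sElh×1, seLH×1, seLh×1, selH×1, selh×1
SsEeLlHh×SsEeLlHh grid (16·16=256): SSEELLHH=1 SSEELLHh=2 SSEELLhh=1 SSEELlHH=2 SSEELlHh=4 SSEELlhh=2 SSEEllHH=1 SSEEllHh=2 SSEEllhh=1 SSEeLLHH=2 SSEeLLHh=4 SSEeLLhh=2 SSEeLlHH=4 SSEeLlHh=8 SSEeLlhh=4 SSEellHH=2 SSEellHh=4 SSEellhh=2 SSeeLLHH=1 SSeeLLHh=2 SSeeLLhh=1 SSeeLlHH=2 SSeeLlHh=4 SSeeLlhh=2 SSeellHH=1 SSeellHh=2 SSeellhh=1 SsEELLHH=2 SsEELLHh=4 SsEELLhh=2 SsEELlHH=4 SsEELlHh=8 SsEELlhh=4 SsEEllHH=2 SsEEllHh=4 SsEEllhh=2 SsEeLLHH=4 SsEeLLHh=8 SsEeLLhh=4 SsEeLlHH=8 SsEeLlHh=16 SsEeLlhh=8 SsEellHH=4 SsEellHh=8 SsEellhh=4 SseeLLHH=2 SseeLLHh=4 SseeLLhh=2 SseeLlHH=4 SseeLlHh=8 SseeLlhh=4 SseellHH=2 SseellHh=4 Sseellhh=2 ssEELLHH=1 ssEELLHh=2 ssEELLhh=1 ssEELlHH=2 ssEELlHh=4 ssEELlhh=2 ssEEllHH=1 ssEEllHh=2 ssEEllhh=1 ssEeLLHH=2 ssEeLLHh=4 ssEeLLhh=2 ssEeLlHH=4 ssEeLlHh=8 ssEeLlhh=4 ssEellHH=2 ssEellHh=4 ssEellhh=2 sseeLLHH=1 sseeLLHh=2 sseeLLhh=1 sseeLlHH=2 sseeLlHh=4 sseeLlhh=2 sseellHH=1 sseellHh=2 sseellhh=1
S_ ee ll H_ hits 9/256; gcd=1; 9÷1/256÷1 = 9/256

P(S_ ee ll H_) = 9/256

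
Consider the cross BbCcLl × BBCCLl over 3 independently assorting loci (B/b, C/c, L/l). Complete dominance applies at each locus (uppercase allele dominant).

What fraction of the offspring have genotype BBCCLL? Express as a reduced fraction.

BbCcLl gametes: BCL×1, BCl×1, BcL×1, Bcl×1, bCL×1, bCl×1, bcL×1, bcl×1
BBCCLl gametes: BCL×4, BCl×4
BbCcLl×BBCCLl grid (8·8=64): BBCCLL=4 BBCCLl=8 BBCCll=4 BBCcLL=4 BBCcLl=8 BBCcll=4 BbCCLL=4 BbCCLl=8 BbCCll=4 BbCcLL=4 BbCcLl=8 BbCcll=4
BBCCLL hits 4/64; gcd=4; 4÷4/64÷4 = 1/16

P(BBCCLL) = 1/16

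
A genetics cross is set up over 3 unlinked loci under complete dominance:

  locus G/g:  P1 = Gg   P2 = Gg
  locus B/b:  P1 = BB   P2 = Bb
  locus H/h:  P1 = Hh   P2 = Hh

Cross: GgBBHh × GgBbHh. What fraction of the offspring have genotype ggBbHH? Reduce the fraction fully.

GgBBHh gametes: GBH×2, GBh×2, gBH×2, gBh×2
GgBbHh gametes: GBH×1, GBh×1, GbH×1, Gbh×1, gBH×1, gBh×1, gbH×1, gbh×1
GgBBHh×GgBbHh grid (8·8=64): GGBBHH=2 GGBBHh=4 GGBBhh=2 GGBbHH=2 GGBbHh=4 GGBbhh=2 GgBBHH=4 GgBBHh=8 GgBBhh=4 GgBbHH=4 GgBbHh=8 GgBbhh=4 ggBBHH=2 ggBBHh=4 ggBBhh=2 ggBbHH=2 ggBbHh=4 ggBbhh=2
ggBbHH hits 2/64; gcd=2; 2÷2/64÷2 = 1/32

P(ggBbHH) = 1/32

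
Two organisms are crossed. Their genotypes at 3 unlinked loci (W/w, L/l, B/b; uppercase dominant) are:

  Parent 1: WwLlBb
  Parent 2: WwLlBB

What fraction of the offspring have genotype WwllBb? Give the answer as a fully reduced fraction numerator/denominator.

P(WwllBb) = 1/16

WwLlBb gametes: WLB×1, WLb×1, WlB×1, Wlb×1, wLB×1, wLb×1, wlB×1, wlb×1
WwLlBB gametes: WLB×2, WlB×2, wLB×2, wlB×2
WwLlBb×WwLlBB grid (8·8=64): WWLLBB=2 WWLLBb=2 WWLlBB=4 WWLlBb=4 WWllBB=2 WWllBb=2 WwLLBB=4 WwLLBb=4 WwLlBB=8 WwLlBb=8 WwllBB=4 WwllBb=4 wwLLBB=2 wwLLBb=2 wwLlBB=4 wwLlBb=4 wwllBB=2 wwllBb=2
WwllBb hits 4/64; gcd=4; 4÷4/64÷4 = 1/16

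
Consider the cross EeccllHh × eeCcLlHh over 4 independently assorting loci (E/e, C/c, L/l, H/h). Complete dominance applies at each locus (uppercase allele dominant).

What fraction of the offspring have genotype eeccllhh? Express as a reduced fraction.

P(eeccllhh) = 1/32

EeccllHh gametes: EclH×4, Eclh×4, eclH×4, eclh×4
eeCcLlHh gametes: eCLH×2, eCLh×2, eClH×2, eClh×2, ecLH×2, ecLh×2, eclH×2, eclh×2
EeccllHh×eeCcLlHh grid (16·16=256): EeCcLlHH=8 EeCcLlHh=16 EeCcLlhh=8 EeCcllHH=8 EeCcllHh=16 EeCcllhh=8 EeccLlHH=8 EeccLlHh=16 EeccLlhh=8 EeccllHH=8 EeccllHh=16 Eeccllhh=8 eeCcLlHH=8 eeCcLlHh=16 eeCcLlhh=8 eeCcllHH=8 eeCcllHh=16 eeCcllhh=8 eeccLlHH=8 eeccLlHh=16 eeccLlhh=8 eeccllHH=8 eeccllHh=16 eeccllhh=8
eeccllhh hits 8/256; gcd=8; 8÷8/256÷8 = 1/32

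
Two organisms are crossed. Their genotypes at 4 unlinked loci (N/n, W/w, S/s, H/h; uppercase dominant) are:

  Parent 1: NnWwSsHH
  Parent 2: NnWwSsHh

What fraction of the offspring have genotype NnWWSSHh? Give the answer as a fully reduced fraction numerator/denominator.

NnWwSsHH gametes: NWSH×2, NWsH×2, NwSH×2, NwsH×2, nWSH×2, nWsH×2, nwSH×2, nwsH×2
NnWwSsHh gametes: NWSH×1, NWSh×1, NWsH×1, NWsh×1, NwSH×1, NwSh×1, NwsH×1, Nwsh×1, nWSH×1, nWSh×1, nWsH×1, nWsh×1, nwSH×1, nwSh×1, nwsH×1, nwsh×1
NnWwSsHH×NnWwSsHh grid (16·16=256): NNWWSSHH=2 NNWWSSHh=2 NNWWSsHH=4 NNWWSsHh=4 NNWWssHH=2 NNWWssHh=2 NNWwSSHH=4 NNWwSSHh=4 NNWwSsHH=8 NNWwSsHh=8 NNWwssHH=4 NNWwssHh=4 NNwwSSHH=2 NNwwSSHh=2 NNwwSsHH=4 NNwwSsHh=4 NNwwssHH=2 NNwwssHh=2 NnWWSSHH=4 NnWWSSHh=4 NnWWSsHH=8 NnWWSsHh=8 NnWWssHH=4 NnWWssHh=4 NnWwSSHH=8 NnWwSSHh=8 NnWwSsHH=16 NnWwSsHh=16 NnWwssHH=8 NnWwssHh=8 NnwwSSHH=4 NnwwSSHh=4 NnwwSsHH=8 NnwwSsHh=8 NnwwssHH=4 NnwwssHh=4 nnWWSSHH=2 nnWWSSHh=2 nnWWSsHH=4 nnWWSsHh=4 nnWWssHH=2 nnWWssHh=2 nnWwSSHH=4 nnWwSSHh=4 nnWwSsHH=8 nnWwSsHh=8 nnWwssHH=4 nnWwssHh=4 nnwwSSHH=2 nnwwSSHh=2 nnwwSsHH=4 nnwwSsHh=4 nnwwssHH=2 nnwwssHh=2
NnWWSSHh hits 4/256; gcd=4; 4÷4/256÷4 = 1/64

P(NnWWSSHh) = 1/64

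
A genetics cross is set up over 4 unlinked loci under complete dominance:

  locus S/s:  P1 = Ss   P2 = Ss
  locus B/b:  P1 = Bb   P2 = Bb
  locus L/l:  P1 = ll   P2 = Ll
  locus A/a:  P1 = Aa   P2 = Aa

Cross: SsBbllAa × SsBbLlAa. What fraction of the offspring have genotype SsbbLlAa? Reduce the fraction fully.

P(SsbbLlAa) = 1/32

SsBbllAa gametes: SBlA×2, SBla×2, SblA×2, Sbla×2, sBlA×2, sBla×2, sblA×2, sbla×2
SsBbLlAa gametes: SBLA×1, SBLa×1, SBlA×1, SBla×1, SbLA×1, SbLa×1, SblA×1, Sbla×1, sBLA×1, sBLa×1, sBlA×1, sBla×1, sbLA×1, sbLa×1, sblA×1, sbla×1
SsBbllAa×SsBbLlAa grid (16·16=256): SSBBLlAA=2 SSBBLlAa=4 SSBBLlaa=2 SSBBllAA=2 SSBBllAa=4 SSBBllaa=2 SSBbLlAA=4 SSBbLlAa=8 SSBbLlaa=4 SSBbllAA=4 SSBbllAa=8 SSBbllaa=4 SSbbLlAA=2 SSbbLlAa=4 SSbbLlaa=2 SSbbllAA=2 SSbbllAa=4 SSbbllaa=2 SsBBLlAA=4 SsBBLlAa=8 SsBBLlaa=4 SsBBllAA=4 SsBBllAa=8 SsBBllaa=4 SsBbLlAA=8 SsBbLlAa=16 SsBbLlaa=8 SsBbllAA=8 SsBbllAa=16 SsBbllaa=8 SsbbLlAA=4 SsbbLlAa=8 SsbbLlaa=4 SsbbllAA=4 SsbbllAa=8 Ssbbllaa=4 ssBBLlAA=2 ssBBLlAa=4 ssBBLlaa=2 ssBBllAA=2 ssBBllAa=4 ssBBllaa=2 ssBbLlAA=4 ssBbLlAa=8 ssBbLlaa=4 ssBbllAA=4 ssBbllAa=8 ssBbllaa=4 ssbbLlAA=2 ssbbLlAa=4 ssbbLlaa=2 ssbbllAA=2 ssbbllAa=4 ssbbllaa=2
SsbbLlAa hits 8/256; gcd=8; 8÷8/256÷8 = 1/32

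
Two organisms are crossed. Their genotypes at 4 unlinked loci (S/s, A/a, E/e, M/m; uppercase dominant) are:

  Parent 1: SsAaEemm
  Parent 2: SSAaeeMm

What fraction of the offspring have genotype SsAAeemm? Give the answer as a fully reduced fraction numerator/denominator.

SsAaEemm gametes: SAEm×2, SAem×2, SaEm×2, Saem×2, sAEm×2, sAem×2, saEm×2, saem×2
SSAaeeMm gametes: SAeM×4, SAem×4, SaeM×4, Saem×4
SsAaEemm×SSAaeeMm grid (16·16=256): SSAAEeMm=8 SSAAEemm=8 SSAAeeMm=8 SSAAeemm=8 SSAaEeMm=16 SSAaEemm=16 SSAaeeMm=16 SSAaeemm=16 SSaaEeMm=8 SSaaEemm=8 SSaaeeMm=8 SSaaeemm=8 SsAAEeMm=8 SsAAEemm=8 SsAAeeMm=8 SsAAeemm=8 SsAaEeMm=16 SsAaEemm=16 SsAaeeMm=16 SsAaeemm=16 SsaaEeMm=8 SsaaEemm=8 SsaaeeMm=8 Ssaaeemm=8
SsAAeemm hits 8/256; gcd=8; 8÷8/256÷8 = 1/32

P(SsAAeemm) = 1/32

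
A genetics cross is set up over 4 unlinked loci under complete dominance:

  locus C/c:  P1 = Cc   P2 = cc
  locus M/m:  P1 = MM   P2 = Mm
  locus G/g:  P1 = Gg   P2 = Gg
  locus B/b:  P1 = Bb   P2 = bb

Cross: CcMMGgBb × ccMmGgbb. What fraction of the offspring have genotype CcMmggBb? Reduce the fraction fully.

P(CcMmggBb) = 1/32

CcMMGgBb gametes: CMGB×2, CMGb×2, CMgB×2, CMgb×2, cMGB×2, cMGb×2, cMgB×2, cMgb×2
ccMmGgbb gametes: cMGb×4, cMgb×4, cmGb×4, cmgb×4
CcMMGgBb×ccMmGgbb grid (16·16=256): CcMMGGBb=8 CcMMGGbb=8 CcMMGgBb=16 CcMMGgbb=16 CcMMggBb=8 CcMMggbb=8 CcMmGGBb=8 CcMmGGbb=8 CcMmGgBb=16 CcMmGgbb=16 CcMmggBb=8 CcMmggbb=8 ccMMGGBb=8 ccMMGGbb=8 ccMMGgBb=16 ccMMGgbb=16 ccMMggBb=8 ccMMggbb=8 ccMmGGBb=8 ccMmGGbb=8 ccMmGgBb=16 ccMmGgbb=16 ccMmggBb=8 ccMmggbb=8
CcMmggBb hits 8/256; gcd=8; 8÷8/256÷8 = 1/32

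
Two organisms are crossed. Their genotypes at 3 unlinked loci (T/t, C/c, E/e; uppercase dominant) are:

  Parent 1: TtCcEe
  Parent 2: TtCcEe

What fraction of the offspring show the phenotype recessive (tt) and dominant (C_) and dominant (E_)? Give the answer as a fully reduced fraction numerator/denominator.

TtCcEe gametes: TCE×1, TCe×1, TcE×1, Tce×1, tCE×1, tCe×1, tcE×1, tce×1
TtCcEe gametes: TCE×1, TCe×1, TcE×1, Tce×1, tCE×1, tCe×1, tcE×1, tce×1
TtCcEe×TtCcEe grid (8·8=64): TTCCEE=1 TTCCEe=2 TTCCee=1 TTCcEE=2 TTCcEe=4 TTCcee=2 TTccEE=1 TTccEe=2 TTccee=1 TtCCEE=2 TtCCEe=4 TtCCee=2 TtCcEE=4 TtCcEe=8 TtCcee=4 TtccEE=2 TtccEe=4 Ttccee=2 ttCCEE=1 ttCCEe=2 ttCCee=1 ttCcEE=2 ttCcEe=4 ttCcee=2 ttccEE=1 ttccEe=2 ttccee=1
tt C_ E_ hits 9/64; gcd=1; 9÷1/64÷1 = 9/64

P(tt C_ E_) = 9/64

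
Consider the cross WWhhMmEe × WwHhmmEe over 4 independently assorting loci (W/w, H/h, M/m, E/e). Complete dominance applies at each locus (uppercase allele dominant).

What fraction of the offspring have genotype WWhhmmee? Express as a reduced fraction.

P(WWhhmmee) = 1/32

WWhhMmEe gametes: WhME×4, WhMe×4, WhmE×4, Whme×4
WwHhmmEe gametes: WHmE×2, WHme×2, WhmE×2, Whme×2, wHmE×2, wHme×2, whmE×2, whme×2
WWhhMmEe×WwHhmmEe grid (16·16=256): WWHhMmEE=8 WWHhMmEe=16 WWHhMmee=8 WWHhmmEE=8 WWHhmmEe=16 WWHhmmee=8 WWhhMmEE=8 WWhhMmEe=16 WWhhMmee=8 WWhhmmEE=8 WWhhmmEe=16 WWhhmmee=8 WwHhMmEE=8 WwHhMmEe=16 WwHhMmee=8 WwHhmmEE=8 WwHhmmEe=16 WwHhmmee=8 WwhhMmEE=8 WwhhMmEe=16 WwhhMmee=8 WwhhmmEE=8 WwhhmmEe=16 Wwhhmmee=8
WWhhmmee hits 8/256; gcd=8; 8÷8/256÷8 = 1/32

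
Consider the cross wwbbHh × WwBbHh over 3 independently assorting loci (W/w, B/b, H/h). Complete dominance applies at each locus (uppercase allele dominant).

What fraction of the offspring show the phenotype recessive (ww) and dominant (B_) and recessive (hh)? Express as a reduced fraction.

P(ww B_ hh) = 1/16

wwbbHh gametes: wbH×4, wbh×4
WwBbHh gametes: WBH×1, WBh×1, WbH×1, Wbh×1, wBH×1, wBh×1, wbH×1, wbh×1
wwbbHh×WwBbHh grid (8·8=64): WwBbHH=4 WwBbHh=8 WwBbhh=4 WwbbHH=4 WwbbHh=8 Wwbbhh=4 wwBbHH=4 wwBbHh=8 wwBbhh=4 wwbbHH=4 wwbbHh=8 wwbbhh=4
ww B_ hh hits 4/64; gcd=4; 4÷4/64÷4 = 1/16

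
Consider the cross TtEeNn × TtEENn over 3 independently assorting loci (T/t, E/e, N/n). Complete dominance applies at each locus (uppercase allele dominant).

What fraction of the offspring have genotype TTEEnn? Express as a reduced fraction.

P(TTEEnn) = 1/32

TtEeNn gametes: TEN×1, TEn×1, TeN×1, Ten×1, tEN×1, tEn×1, teN×1, ten×1
TtEENn gametes: TEN×2, TEn×2, tEN×2, tEn×2
TtEeNn×TtEENn grid (8·8=64): TTEENN=2 TTEENn=4 TTEEnn=2 TTEeNN=2 TTEeNn=4 TTEenn=2 TtEENN=4 TtEENn=8 TtEEnn=4 TtEeNN=4 TtEeNn=8 TtEenn=4 ttEENN=2 ttEENn=4 ttEEnn=2 ttEeNN=2 ttEeNn=4 ttEenn=2
TTEEnn hits 2/64; gcd=2; 2÷2/64÷2 = 1/32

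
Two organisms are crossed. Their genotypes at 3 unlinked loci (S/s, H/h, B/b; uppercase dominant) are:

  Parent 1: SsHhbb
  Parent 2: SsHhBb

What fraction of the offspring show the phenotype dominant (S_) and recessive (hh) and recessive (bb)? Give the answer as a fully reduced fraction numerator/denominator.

P(S_ hh bb) = 3/32

SsHhbb gametes: SHb×2, Shb×2, sHb×2, shb×2
SsHhBb gametes: SHB×1, SHb×1, ShB×1, Shb×1, sHB×1, sHb×1, shB×1, shb×1
SsHhbb×SsHhBb grid (8·8=64): SSHHBb=2 SSHHbb=2 SSHhBb=4 SSHhbb=4 SShhBb=2 SShhbb=2 SsHHBb=4 SsHHbb=4 SsHhBb=8 SsHhbb=8 SshhBb=4 Sshhbb=4 ssHHBb=2 ssHHbb=2 ssHhBb=4 ssHhbb=4 sshhBb=2 sshhbb=2
S_ hh bb hits 6/64; gcd=2; 6÷2/64÷2 = 3/32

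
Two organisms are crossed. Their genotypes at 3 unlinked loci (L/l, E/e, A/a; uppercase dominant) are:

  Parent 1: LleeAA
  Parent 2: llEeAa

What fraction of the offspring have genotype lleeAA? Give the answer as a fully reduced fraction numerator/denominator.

LleeAA gametes: LeA×4, leA×4
llEeAa gametes: lEA×2, lEa×2, leA×2, lea×2
LleeAA×llEeAa grid (8·8=64): LlEeAA=8 LlEeAa=8 LleeAA=8 LleeAa=8 llEeAA=8 llEeAa=8 lleeAA=8 lleeAa=8
lleeAA hits 8/64; gcd=8; 8÷8/64÷8 = 1/8

P(lleeAA) = 1/8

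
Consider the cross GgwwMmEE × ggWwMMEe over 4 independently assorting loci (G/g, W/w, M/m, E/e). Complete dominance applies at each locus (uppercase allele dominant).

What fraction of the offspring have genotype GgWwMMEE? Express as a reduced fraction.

P(GgWwMMEE) = 1/16

GgwwMmEE gametes: GwME×4, GwmE×4, gwME×4, gwmE×4
ggWwMMEe gametes: gWME×4, gWMe×4, gwME×4, gwMe×4
GgwwMmEE×ggWwMMEe grid (16·16=256): GgWwMMEE=16 GgWwMMEe=16 GgWwMmEE=16 GgWwMmEe=16 GgwwMMEE=16 GgwwMMEe=16 GgwwMmEE=16 GgwwMmEe=16 ggWwMMEE=16 ggWwMMEe=16 ggWwMmEE=16 ggWwMmEe=16 ggwwMMEE=16 ggwwMMEe=16 ggwwMmEE=16 ggwwMmEe=16
GgWwMMEE hits 16/256; gcd=16; 16÷16/256÷16 = 1/16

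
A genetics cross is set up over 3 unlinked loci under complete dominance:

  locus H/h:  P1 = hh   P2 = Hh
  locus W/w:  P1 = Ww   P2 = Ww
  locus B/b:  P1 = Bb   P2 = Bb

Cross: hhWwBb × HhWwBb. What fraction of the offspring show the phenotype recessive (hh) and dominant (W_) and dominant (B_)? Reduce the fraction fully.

hhWwBb gametes: hWB×2, hWb×2, hwB×2, hwb×2
HhWwBb gametes: HWB×1, HWb×1, HwB×1, Hwb×1, hWB×1, hWb×1, hwB×1, hwb×1
hhWwBb×HhWwBb grid (8·8=64): HhWWBB=2 HhWWBb=4 HhWWbb=2 HhWwBB=4 HhWwBb=8 HhWwbb=4 HhwwBB=2 HhwwBb=4 Hhwwbb=2 hhWWBB=2 hhWWBb=4 hhWWbb=2 hhWwBB=4 hhWwBb=8 hhWwbb=4 hhwwBB=2 hhwwBb=4 hhwwbb=2
hh W_ B_ hits 18/64; gcd=2; 18÷2/64÷2 = 9/32

P(hh W_ B_) = 9/32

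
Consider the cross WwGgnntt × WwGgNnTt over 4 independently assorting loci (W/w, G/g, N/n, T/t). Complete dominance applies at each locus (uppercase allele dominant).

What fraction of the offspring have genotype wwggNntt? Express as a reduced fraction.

P(wwggNntt) = 1/64

WwGgnntt gametes: WGnt×4, Wgnt×4, wGnt×4, wgnt×4
WwGgNnTt gametes: WGNT×1, WGNt×1, WGnT×1, WGnt×1, WgNT×1, WgNt×1, WgnT×1, Wgnt×1, wGNT×1, wGNt×1, wGnT×1, wGnt×1, wgNT×1, wgNt×1, wgnT×1, wgnt×1
WwGgnntt×WwGgNnTt grid (16·16=256): WWGGNnTt=4 WWGGNntt=4 WWGGnnTt=4 WWGGnntt=4 WWGgNnTt=8 WWGgNntt=8 WWGgnnTt=8 WWGgnntt=8 WWggNnTt=4 WWggNntt=4 WWggnnTt=4 WWggnntt=4 WwGGNnTt=8 WwGGNntt=8 WwGGnnTt=8 WwGGnntt=8 WwGgNnTt=16 WwGgNntt=16 WwGgnnTt=16 WwGgnntt=16 WwggNnTt=8 WwggNntt=8 WwggnnTt=8 Wwggnntt=8 wwGGNnTt=4 wwGGNntt=4 wwGGnnTt=4 wwGGnntt=4 wwGgNnTt=8 wwGgNntt=8 wwGgnnTt=8 wwGgnntt=8 wwggNnTt=4 wwggNntt=4 wwggnnTt=4 wwggnntt=4
wwggNntt hits 4/256; gcd=4; 4÷4/256÷4 = 1/64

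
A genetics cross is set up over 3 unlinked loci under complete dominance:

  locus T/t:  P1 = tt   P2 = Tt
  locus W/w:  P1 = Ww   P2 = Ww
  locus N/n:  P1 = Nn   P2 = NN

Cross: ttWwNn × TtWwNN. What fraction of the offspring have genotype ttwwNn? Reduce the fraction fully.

ttWwNn gametes: tWN×2, tWn×2, twN×2, twn×2
TtWwNN gametes: TWN×2, TwN×2, tWN×2, twN×2
ttWwNn×TtWwNN grid (8·8=64): TtWWNN=4 TtWWNn=4 TtWwNN=8 TtWwNn=8 TtwwNN=4 TtwwNn=4 ttWWNN=4 ttWWNn=4 ttWwNN=8 ttWwNn=8 ttwwNN=4 ttwwNn=4
ttwwNn hits 4/64; gcd=4; 4÷4/64÷4 = 1/16

P(ttwwNn) = 1/16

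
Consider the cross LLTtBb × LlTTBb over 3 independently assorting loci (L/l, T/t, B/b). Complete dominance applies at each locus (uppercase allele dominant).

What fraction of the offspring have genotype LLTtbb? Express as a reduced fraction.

P(LLTtbb) = 1/16

LLTtBb gametes: LTB×2, LTb×2, LtB×2, Ltb×2
LlTTBb gametes: LTB×2, LTb×2, lTB×2, lTb×2
LLTtBb×LlTTBb grid (8·8=64): LLTTBB=4 LLTTBb=8 LLTTbb=4 LLTtBB=4 LLTtBb=8 LLTtbb=4 LlTTBB=4 LlTTBb=8 LlTTbb=4 LlTtBB=4 LlTtBb=8 LlTtbb=4
LLTtbb hits 4/64; gcd=4; 4÷4/64÷4 = 1/16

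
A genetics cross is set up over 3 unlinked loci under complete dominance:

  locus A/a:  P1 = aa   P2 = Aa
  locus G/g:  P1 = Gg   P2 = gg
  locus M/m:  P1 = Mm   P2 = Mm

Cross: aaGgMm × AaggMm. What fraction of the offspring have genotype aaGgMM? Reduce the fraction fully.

P(aaGgMM) = 1/16

aaGgMm gametes: aGM×2, aGm×2, agM×2, agm×2
AaggMm gametes: AgM×2, Agm×2, agM×2, agm×2
aaGgMm×AaggMm grid (8·8=64): AaGgMM=4 AaGgMm=8 AaGgmm=4 AaggMM=4 AaggMm=8 Aaggmm=4 aaGgMM=4 aaGgMm=8 aaGgmm=4 aaggMM=4 aaggMm=8 aaggmm=4
aaGgMM hits 4/64; gcd=4; 4÷4/64÷4 = 1/16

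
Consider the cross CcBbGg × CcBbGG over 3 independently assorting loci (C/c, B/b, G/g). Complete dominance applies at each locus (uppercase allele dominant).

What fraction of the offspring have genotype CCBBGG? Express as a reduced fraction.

P(CCBBGG) = 1/32

CcBbGg gametes: CBG×1, CBg×1, CbG×1, Cbg×1, cBG×1, cBg×1, cbG×1, cbg×1
CcBbGG gametes: CBG×2, CbG×2, cBG×2, cbG×2
CcBbGg×CcBbGG grid (8·8=64): CCBBGG=2 CCBBGg=2 CCBbGG=4 CCBbGg=4 CCbbGG=2 CCbbGg=2 CcBBGG=4 CcBBGg=4 CcBbGG=8 CcBbGg=8 CcbbGG=4 CcbbGg=4 ccBBGG=2 ccBBGg=2 ccBbGG=4 ccBbGg=4 ccbbGG=2 ccbbGg=2
CCBBGG hits 2/64; gcd=2; 2÷2/64÷2 = 1/32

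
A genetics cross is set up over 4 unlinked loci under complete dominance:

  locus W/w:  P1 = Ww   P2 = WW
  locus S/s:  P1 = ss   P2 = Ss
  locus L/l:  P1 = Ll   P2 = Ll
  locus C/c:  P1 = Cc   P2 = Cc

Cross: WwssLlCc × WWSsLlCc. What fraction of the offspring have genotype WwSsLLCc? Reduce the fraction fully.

P(WwSsLLCc) = 1/32

WwssLlCc gametes: WsLC×2, WsLc×2, WslC×2, Wslc×2, wsLC×2, wsLc×2, wslC×2, wslc×2
WWSsLlCc gametes: WSLC×2, WSLc×2, WSlC×2, WSlc×2, WsLC×2, WsLc×2, WslC×2, Wslc×2
WwssLlCc×WWSsLlCc grid (16·16=256): WWSsLLCC=4 WWSsLLCc=8 WWSsLLcc=4 WWSsLlCC=8 WWSsLlCc=16 WWSsLlcc=8 WWSsllCC=4 WWSsllCc=8 WWSsllcc=4 WWssLLCC=4 WWssLLCc=8 WWssLLcc=4 WWssLlCC=8 WWssLlCc=16 WWssLlcc=8 WWssllCC=4 WWssllCc=8 WWssllcc=4 WwSsLLCC=4 WwSsLLCc=8 WwSsLLcc=4 WwSsLlCC=8 WwSsLlCc=16 WwSsLlcc=8 WwSsllCC=4 WwSsllCc=8 WwSsllcc=4 WwssLLCC=4 WwssLLCc=8 WwssLLcc=4 WwssLlCC=8 WwssLlCc=16 WwssLlcc=8 WwssllCC=4 WwssllCc=8 Wwssllcc=4
WwSsLLCc hits 8/256; gcd=8; 8÷8/256÷8 = 1/32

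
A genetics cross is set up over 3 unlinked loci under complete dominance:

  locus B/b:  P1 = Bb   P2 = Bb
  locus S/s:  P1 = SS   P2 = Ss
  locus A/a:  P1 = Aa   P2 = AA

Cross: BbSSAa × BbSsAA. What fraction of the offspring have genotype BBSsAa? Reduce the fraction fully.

BbSSAa gametes: BSA×2, BSa×2, bSA×2, bSa×2
BbSsAA gametes: BSA×2, BsA×2, bSA×2, bsA×2
BbSSAa×BbSsAA grid (8·8=64): BBSSAA=4 BBSSAa=4 BBSsAA=4 BBSsAa=4 BbSSAA=8 BbSSAa=8 BbSsAA=8 BbSsAa=8 bbSSAA=4 bbSSAa=4 bbSsAA=4 bbSsAa=4
BBSsAa hits 4/64; gcd=4; 4÷4/64÷4 = 1/16

P(BBSsAa) = 1/16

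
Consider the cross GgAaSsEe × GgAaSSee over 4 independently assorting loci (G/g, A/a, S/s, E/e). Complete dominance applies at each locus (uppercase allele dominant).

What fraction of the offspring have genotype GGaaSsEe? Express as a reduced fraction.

GgAaSsEe gametes: GASE×1, GASe×1, GAsE×1, GAse×1, GaSE×1, GaSe×1, GasE×1, Gase×1, gASE×1, gASe×1, gAsE×1, gAse×1, gaSE×1, gaSe×1, gasE×1, gase×1
GgAaSSee gametes: GASe×4, GaSe×4, gASe×4, gaSe×4
GgAaSsEe×GgAaSSee grid (16·16=256): GGAASSEe=4 GGAASSee=4 GGAASsEe=4 GGAASsee=4 GGAaSSEe=8 GGAaSSee=8 GGAaSsEe=8 GGAaSsee=8 GGaaSSEe=4 GGaaSSee=4 GGaaSsEe=4 GGaaSsee=4 GgAASSEe=8 GgAASSee=8 GgAASsEe=8 GgAASsee=8 GgAaSSEe=16 GgAaSSee=16 GgAaSsEe=16 GgAaSsee=16 GgaaSSEe=8 GgaaSSee=8 GgaaSsEe=8 GgaaSsee=8 ggAASSEe=4 ggAASSee=4 ggAASsEe=4 ggAASsee=4 ggAaSSEe=8 ggAaSSee=8 ggAaSsEe=8 ggAaSsee=8 ggaaSSEe=4 ggaaSSee=4 ggaaSsEe=4 ggaaSsee=4
GGaaSsEe hits 4/256; gcd=4; 4÷4/256÷4 = 1/64

P(GGaaSsEe) = 1/64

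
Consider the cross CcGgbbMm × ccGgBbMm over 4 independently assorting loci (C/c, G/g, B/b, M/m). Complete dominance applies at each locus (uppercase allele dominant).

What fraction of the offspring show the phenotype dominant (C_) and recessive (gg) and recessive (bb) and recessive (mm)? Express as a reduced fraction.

CcGgbbMm gametes: CGbM×2, CGbm×2, CgbM×2, Cgbm×2, cGbM×2, cGbm×2, cgbM×2, cgbm×2
ccGgBbMm gametes: cGBM×2, cGBm×2, cGbM×2, cGbm×2, cgBM×2, cgBm×2, cgbM×2, cgbm×2
CcGgbbMm×ccGgBbMm grid (16·16=256): CcGGBbMM=4 CcGGBbMm=8 CcGGBbmm=4 CcGGbbMM=4 CcGGbbMm=8 CcGGbbmm=4 CcGgBbMM=8 CcGgBbMm=16 CcGgBbmm=8 CcGgbbMM=8 CcGgbbMm=16 CcGgbbmm=8 CcggBbMM=4 CcggBbMm=8 CcggBbmm=4 CcggbbMM=4 CcggbbMm=8 Ccggbbmm=4 ccGGBbMM=4 ccGGBbMm=8 ccGGBbmm=4 ccGGbbMM=4 ccGGbbMm=8 ccGGbbmm=4 ccGgBbMM=8 ccGgBbMm=16 ccGgBbmm=8 ccGgbbMM=8 ccGgbbMm=16 ccGgbbmm=8 ccggBbMM=4 ccggBbMm=8 ccggBbmm=4 ccggbbMM=4 ccggbbMm=8 ccggbbmm=4
C_ gg bb mm hits 4/256; gcd=4; 4÷4/256÷4 = 1/64

P(C_ gg bb mm) = 1/64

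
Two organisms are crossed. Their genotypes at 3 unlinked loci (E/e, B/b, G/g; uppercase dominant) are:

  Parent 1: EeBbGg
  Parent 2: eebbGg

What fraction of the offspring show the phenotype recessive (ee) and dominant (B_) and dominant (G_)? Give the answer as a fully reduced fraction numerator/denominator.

EeBbGg gametes: EBG×1, EBg×1, EbG×1, Ebg×1, eBG×1, eBg×1, ebG×1, ebg×1
eebbGg gametes: ebG×4, ebg×4
EeBbGg×eebbGg grid (8·8=64): EeBbGG=4 EeBbGg=8 EeBbgg=4 EebbGG=4 EebbGg=8 Eebbgg=4 eeBbGG=4 eeBbGg=8 eeBbgg=4 eebbGG=4 eebbGg=8 eebbgg=4
ee B_ G_ hits 12/64; gcd=4; 12÷4/64÷4 = 3/16

P(ee B_ G_) = 3/16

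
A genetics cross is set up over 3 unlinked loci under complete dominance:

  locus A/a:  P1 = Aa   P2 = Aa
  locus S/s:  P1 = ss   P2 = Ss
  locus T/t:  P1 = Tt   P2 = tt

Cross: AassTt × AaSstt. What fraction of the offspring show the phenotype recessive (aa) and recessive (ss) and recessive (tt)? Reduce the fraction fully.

AassTt gametes: AsT×2, Ast×2, asT×2, ast×2
AaSstt gametes: ASt×2, Ast×2, aSt×2, ast×2
AassTt×AaSstt grid (8·8=64): AASsTt=4 AASstt=4 AAssTt=4 AAsstt=4 AaSsTt=8 AaSstt=8 AassTt=8 Aasstt=8 aaSsTt=4 aaSstt=4 aassTt=4 aasstt=4
aa ss tt hits 4/64; gcd=4; 4÷4/64÷4 = 1/16

P(aa ss tt) = 1/16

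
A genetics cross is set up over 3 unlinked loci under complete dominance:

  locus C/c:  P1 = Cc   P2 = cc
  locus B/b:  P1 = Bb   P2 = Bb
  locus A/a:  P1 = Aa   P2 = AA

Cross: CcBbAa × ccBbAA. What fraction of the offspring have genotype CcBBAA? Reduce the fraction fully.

P(CcBBAA) = 1/16

CcBbAa gametes: CBA×1, CBa×1, CbA×1, Cba×1, cBA×1, cBa×1, cbA×1, cba×1
ccBbAA gametes: cBA×4, cbA×4
CcBbAa×ccBbAA grid (8·8=64): CcBBAA=4 CcBBAa=4 CcBbAA=8 CcBbAa=8 CcbbAA=4 CcbbAa=4 ccBBAA=4 ccBBAa=4 ccBbAA=8 ccBbAa=8 ccbbAA=4 ccbbAa=4
CcBBAA hits 4/64; gcd=4; 4÷4/64÷4 = 1/16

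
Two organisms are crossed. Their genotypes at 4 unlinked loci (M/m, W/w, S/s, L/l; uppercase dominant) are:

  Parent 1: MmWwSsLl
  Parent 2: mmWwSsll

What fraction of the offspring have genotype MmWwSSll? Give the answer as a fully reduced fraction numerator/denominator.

MmWwSsLl gametes: MWSL×1, MWSl×1, MWsL×1, MWsl×1, MwSL×1, MwSl×1, MwsL×1, Mwsl×1, mWSL×1, mWSl×1, mWsL×1, mWsl×1, mwSL×1, mwSl×1, mwsL×1, mwsl×1
mmWwSsll gametes: mWSl×4, mWsl×4, mwSl×4, mwsl×4
MmWwSsLl×mmWwSsll grid (16·16=256): MmWWSSLl=4 MmWWSSll=4 MmWWSsLl=8 MmWWSsll=8 MmWWssLl=4 MmWWssll=4 MmWwSSLl=8 MmWwSSll=8 MmWwSsLl=16 MmWwSsll=16 MmWwssLl=8 MmWwssll=8 MmwwSSLl=4 MmwwSSll=4 MmwwSsLl=8 MmwwSsll=8 MmwwssLl=4 Mmwwssll=4 mmWWSSLl=4 mmWWSSll=4 mmWWSsLl=8 mmWWSsll=8 mmWWssLl=4 mmWWssll=4 mmWwSSLl=8 mmWwSSll=8 mmWwSsLl=16 mmWwSsll=16 mmWwssLl=8 mmWwssll=8 mmwwSSLl=4 mmwwSSll=4 mmwwSsLl=8 mmwwSsll=8 mmwwssLl=4 mmwwssll=4
MmWwSSll hits 8/256; gcd=8; 8÷8/256÷8 = 1/32

P(MmWwSSll) = 1/32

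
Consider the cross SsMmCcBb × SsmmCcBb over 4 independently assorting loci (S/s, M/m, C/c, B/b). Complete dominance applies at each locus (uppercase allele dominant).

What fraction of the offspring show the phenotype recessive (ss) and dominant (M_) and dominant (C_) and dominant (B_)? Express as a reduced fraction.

P(ss M_ C_ B_) = 9/128

SsMmCcBb gametes: SMCB×1, SMCb×1, SMcB×1, SMcb×1, SmCB×1, SmCb×1, SmcB×1, Smcb×1, sMCB×1, sMCb×1, sMcB×1, sMcb×1, smCB×1, smCb×1, smcB×1, smcb×1
SsmmCcBb gametes: SmCB×2, SmCb×2, SmcB×2, Smcb×2, smCB×2, smCb×2, smcB×2, smcb×2
SsMmCcBb×SsmmCcBb grid (16·16=256): SSMmCCBB=2 SSMmCCBb=4 SSMmCCbb=2 SSMmCcBB=4 SSMmCcBb=8 SSMmCcbb=4 SSMmccBB=2 SSMmccBb=4 SSMmccbb=2 SSmmCCBB=2 SSmmCCBb=4 SSmmCCbb=2 SSmmCcBB=4 SSmmCcBb=8 SSmmCcbb=4 SSmmccBB=2 SSmmccBb=4 SSmmccbb=2 SsMmCCBB=4 SsMmCCBb=8 SsMmCCbb=4 SsMmCcBB=8 SsMmCcBb=16 SsMmCcbb=8 SsMmccBB=4 SsMmccBb=8 SsMmccbb=4 SsmmCCBB=4 SsmmCCBb=8 SsmmCCbb=4 SsmmCcBB=8 SsmmCcBb=16 SsmmCcbb=8 SsmmccBB=4 SsmmccBb=8 Ssmmccbb=4 ssMmCCBB=2 ssMmCCBb=4 ssMmCCbb=2 ssMmCcBB=4 ssMmCcBb=8 ssMmCcbb=4 ssMmccBB=2 ssMmccBb=4 ssMmccbb=2 ssmmCCBB=2 ssmmCCBb=4 ssmmCCbb=2 ssmmCcBB=4 ssmmCcBb=8 ssmmCcbb=4 ssmmccBB=2 ssmmccBb=4 ssmmccbb=2
ss M_ C_ B_ hits 18/256; gcd=2; 18÷2/256÷2 = 9/128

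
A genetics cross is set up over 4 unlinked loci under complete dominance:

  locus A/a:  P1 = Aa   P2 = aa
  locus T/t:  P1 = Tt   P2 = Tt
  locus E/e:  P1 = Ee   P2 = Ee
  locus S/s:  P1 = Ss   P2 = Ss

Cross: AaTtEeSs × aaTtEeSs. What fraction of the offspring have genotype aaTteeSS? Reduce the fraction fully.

P(aaTteeSS) = 1/64

AaTtEeSs gametes: ATES×1, ATEs×1, ATeS×1, ATes×1, AtES×1, AtEs×1, AteS×1, Ates×1, aTES×1, aTEs×1, aTeS×1, aTes×1, atES×1, atEs×1, ateS×1, ates×1
aaTtEeSs gametes: aTES×2, aTEs×2, aTeS×2, aTes×2, atES×2, atEs×2, ateS×2, ates×2
AaTtEeSs×aaTtEeSs grid (16·16=256): AaTTEESS=2 AaTTEESs=4 AaTTEEss=2 AaTTEeSS=4 AaTTEeSs=8 AaTTEess=4 AaTTeeSS=2 AaTTeeSs=4 AaTTeess=2 AaTtEESS=4 AaTtEESs=8 AaTtEEss=4 AaTtEeSS=8 AaTtEeSs=16 AaTtEess=8 AaTteeSS=4 AaTteeSs=8 AaTteess=4 AattEESS=2 AattEESs=4 AattEEss=2 AattEeSS=4 AattEeSs=8 AattEess=4 AatteeSS=2 AatteeSs=4 Aatteess=2 aaTTEESS=2 aaTTEESs=4 aaTTEEss=2 aaTTEeSS=4 aaTTEeSs=8 aaTTEess=4 aaTTeeSS=2 aaTTeeSs=4 aaTTeess=2 aaTtEESS=4 aaTtEESs=8 aaTtEEss=4 aaTtEeSS=8 aaTtEeSs=16 aaTtEess=8 aaTteeSS=4 aaTteeSs=8 aaTteess=4 aattEESS=2 aattEESs=4 aattEEss=2 aattEeSS=4 aattEeSs=8 aattEess=4 aatteeSS=2 aatteeSs=4 aatteess=2
aaTteeSS hits 4/256; gcd=4; 4÷4/256÷4 = 1/64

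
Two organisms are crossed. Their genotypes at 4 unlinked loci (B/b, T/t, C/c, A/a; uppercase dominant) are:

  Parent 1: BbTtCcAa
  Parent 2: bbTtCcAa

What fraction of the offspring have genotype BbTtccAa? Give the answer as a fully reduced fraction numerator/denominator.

BbTtCcAa gametes: BTCA×1, BTCa×1, BTcA×1, BTca×1, BtCA×1, BtCa×1, BtcA×1, Btca×1, bTCA×1, bTCa×1, bTcA×1, bTca×1, btCA×1, btCa×1, btcA×1, btca×1
bbTtCcAa gametes: bTCA×2, bTCa×2, bTcA×2, bTca×2, btCA×2, btCa×2, btcA×2, btca×2
BbTtCcAa×bbTtCcAa grid (16·16=256): BbTTCCAA=2 BbTTCCAa=4 BbTTCCaa=2 BbTTCcAA=4 BbTTCcAa=8 BbTTCcaa=4 BbTTccAA=2 BbTTccAa=4 BbTTccaa=2 BbTtCCAA=4 BbTtCCAa=8 BbTtCCaa=4 BbTtCcAA=8 BbTtCcAa=16 BbTtCcaa=8 BbTtccAA=4 BbTtccAa=8 BbTtccaa=4 BbttCCAA=2 BbttCCAa=4 BbttCCaa=2 BbttCcAA=4 BbttCcAa=8 BbttCcaa=4 BbttccAA=2 BbttccAa=4 Bbttccaa=2 bbTTCCAA=2 bbTTCCAa=4 bbTTCCaa=2 bbTTCcAA=4 bbTTCcAa=8 bbTTCcaa=4 bbTTccAA=2 bbTTccAa=4 bbTTccaa=2 bbTtCCAA=4 bbTtCCAa=8 bbTtCCaa=4 bbTtCcAA=8 bbTtCcAa=16 bbTtCcaa=8 bbTtccAA=4 bbTtccAa=8 bbTtccaa=4 bbttCCAA=2 bbttCCAa=4 bbttCCaa=2 bbttCcAA=4 bbttCcAa=8 bbttCcaa=4 bbttccAA=2 bbttccAa=4 bbttccaa=2
BbTtccAa hits 8/256; gcd=8; 8÷8/256÷8 = 1/32

P(BbTtccAa) = 1/32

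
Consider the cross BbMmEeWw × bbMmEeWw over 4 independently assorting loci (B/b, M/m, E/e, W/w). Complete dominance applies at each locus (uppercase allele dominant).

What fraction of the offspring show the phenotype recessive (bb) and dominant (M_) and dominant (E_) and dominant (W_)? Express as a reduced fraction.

P(bb M_ E_ W_) = 27/128

BbMmEeWw gametes: BMEW×1, BMEw×1, BMeW×1, BMew×1, BmEW×1, BmEw×1, BmeW×1, Bmew×1, bMEW×1, bMEw×1, bMeW×1, bMew×1, bmEW×1, bmEw×1, bmeW×1, bmew×1
bbMmEeWw gametes: bMEW×2, bMEw×2, bMeW×2, bMew×2, bmEW×2, bmEw×2, bmeW×2, bmew×2
BbMmEeWw×bbMmEeWw grid (16·16=256): BbMMEEWW=2 BbMMEEWw=4 BbMMEEww=2 BbMMEeWW=4 BbMMEeWw=8 BbMMEeww=4 BbMMeeWW=2 BbMMeeWw=4 BbMMeeww=2 BbMmEEWW=4 BbMmEEWw=8 BbMmEEww=4 BbMmEeWW=8 BbMmEeWw=16 BbMmEeww=8 BbMmeeWW=4 BbMmeeWw=8 BbMmeeww=4 BbmmEEWW=2 BbmmEEWw=4 BbmmEEww=2 BbmmEeWW=4 BbmmEeWw=8 BbmmEeww=4 BbmmeeWW=2 BbmmeeWw=4 Bbmmeeww=2 bbMMEEWW=2 bbMMEEWw=4 bbMMEEww=2 bbMMEeWW=4 bbMMEeWw=8 bbMMEeww=4 bbMMeeWW=2 bbMMeeWw=4 bbMMeeww=2 bbMmEEWW=4 bbMmEEWw=8 bbMmEEww=4 bbMmEeWW=8 bbMmEeWw=16 bbMmEeww=8 bbMmeeWW=4 bbMmeeWw=8 bbMmeeww=4 bbmmEEWW=2 bbmmEEWw=4 bbmmEEww=2 bbmmEeWW=4 bbmmEeWw=8 bbmmEeww=4 bbmmeeWW=2 bbmmeeWw=4 bbmmeeww=2
bb M_ E_ W_ hits 54/256; gcd=2; 54÷2/256÷2 = 27/128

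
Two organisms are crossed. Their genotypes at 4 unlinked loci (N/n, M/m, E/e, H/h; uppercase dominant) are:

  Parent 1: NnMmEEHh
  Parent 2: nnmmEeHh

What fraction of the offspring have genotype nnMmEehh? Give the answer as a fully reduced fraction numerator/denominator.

NnMmEEHh gametes: NMEH×2, NMEh×2, NmEH×2, NmEh×2, nMEH×2, nMEh×2, nmEH×2, nmEh×2
nnmmEeHh gametes: nmEH×4, nmEh×4, nmeH×4, nmeh×4
NnMmEEHh×nnmmEeHh grid (16·16=256): NnMmEEHH=8 NnMmEEHh=16 NnMmEEhh=8 NnMmEeHH=8 NnMmEeHh=16 NnMmEehh=8 NnmmEEHH=8 NnmmEEHh=16 NnmmEEhh=8 NnmmEeHH=8 NnmmEeHh=16 NnmmEehh=8 nnMmEEHH=8 nnMmEEHh=16 nnMmEEhh=8 nnMmEeHH=8 nnMmEeHh=16 nnMmEehh=8 nnmmEEHH=8 nnmmEEHh=16 nnmmEEhh=8 nnmmEeHH=8 nnmmEeHh=16 nnmmEehh=8
nnMmEehh hits 8/256; gcd=8; 8÷8/256÷8 = 1/32

P(nnMmEehh) = 1/32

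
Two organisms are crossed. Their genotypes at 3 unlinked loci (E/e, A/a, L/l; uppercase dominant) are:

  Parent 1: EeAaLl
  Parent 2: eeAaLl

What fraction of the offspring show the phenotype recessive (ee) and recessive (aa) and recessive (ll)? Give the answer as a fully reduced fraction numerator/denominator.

EeAaLl gametes: EAL×1, EAl×1, EaL×1, Eal×1, eAL×1, eAl×1, eaL×1, eal×1
eeAaLl gametes: eAL×2, eAl×2, eaL×2, eal×2
EeAaLl×eeAaLl grid (8·8=64): EeAALL=2 EeAALl=4 EeAAll=2 EeAaLL=4 EeAaLl=8 EeAall=4 EeaaLL=2 EeaaLl=4 Eeaall=2 eeAALL=2 eeAALl=4 eeAAll=2 eeAaLL=4 eeAaLl=8 eeAall=4 eeaaLL=2 eeaaLl=4 eeaall=2
ee aa ll hits 2/64; gcd=2; 2÷2/64÷2 = 1/32

P(ee aa ll) = 1/32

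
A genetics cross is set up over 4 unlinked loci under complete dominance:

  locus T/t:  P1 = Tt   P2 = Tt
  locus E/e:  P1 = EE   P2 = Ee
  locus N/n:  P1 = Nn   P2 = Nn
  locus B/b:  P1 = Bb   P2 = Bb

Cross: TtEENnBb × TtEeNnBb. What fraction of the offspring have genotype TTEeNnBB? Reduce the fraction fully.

P(TTEeNnBB) = 1/64

TtEENnBb gametes: TENB×2, TENb×2, TEnB×2, TEnb×2, tENB×2, tENb×2, tEnB×2, tEnb×2
TtEeNnBb gametes: TENB×1, TENb×1, TEnB×1, TEnb×1, TeNB×1, TeNb×1, TenB×1, Tenb×1, tENB×1, tENb×1, tEnB×1, tEnb×1, teNB×1, teNb×1, tenB×1, tenb×1
TtEENnBb×TtEeNnBb grid (16·16=256): TTEENNBB=2 TTEENNBb=4 TTEENNbb=2 TTEENnBB=4 TTEENnBb=8 TTEENnbb=4 TTEEnnBB=2 TTEEnnBb=4 TTEEnnbb=2 TTEeNNBB=2 TTEeNNBb=4 TTEeNNbb=2 TTEeNnBB=4 TTEeNnBb=8 TTEeNnbb=4 TTEennBB=2 TTEennBb=4 TTEennbb=2 TtEENNBB=4 TtEENNBb=8 TtEENNbb=4 TtEENnBB=8 TtEENnBb=16 TtEENnbb=8 TtEEnnBB=4 TtEEnnBb=8 TtEEnnbb=4 TtEeNNBB=4 TtEeNNBb=8 TtEeNNbb=4 TtEeNnBB=8 TtEeNnBb=16 TtEeNnbb=8 TtEennBB=4 TtEennBb=8 TtEennbb=4 ttEENNBB=2 ttEENNBb=4 ttEENNbb=2 ttEENnBB=4 ttEENnBb=8 ttEENnbb=4 ttEEnnBB=2 ttEEnnBb=4 ttEEnnbb=2 ttEeNNBB=2 ttEeNNBb=4 ttEeNNbb=2 ttEeNnBB=4 ttEeNnBb=8 ttEeNnbb=4 ttEennBB=2 ttEennBb=4 ttEennbb=2
TTEeNnBB hits 4/256; gcd=4; 4÷4/256÷4 = 1/64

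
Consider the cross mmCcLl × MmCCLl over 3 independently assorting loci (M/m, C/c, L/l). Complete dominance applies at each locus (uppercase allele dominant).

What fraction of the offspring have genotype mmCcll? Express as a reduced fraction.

mmCcLl gametes: mCL×2, mCl×2, mcL×2, mcl×2
MmCCLl gametes: MCL×2, MCl×2, mCL×2, mCl×2
mmCcLl×MmCCLl grid (8·8=64): MmCCLL=4 MmCCLl=8 MmCCll=4 MmCcLL=4 MmCcLl=8 MmCcll=4 mmCCLL=4 mmCCLl=8 mmCCll=4 mmCcLL=4 mmCcLl=8 mmCcll=4
mmCcll hits 4/64; gcd=4; 4÷4/64÷4 = 1/16

P(mmCcll) = 1/16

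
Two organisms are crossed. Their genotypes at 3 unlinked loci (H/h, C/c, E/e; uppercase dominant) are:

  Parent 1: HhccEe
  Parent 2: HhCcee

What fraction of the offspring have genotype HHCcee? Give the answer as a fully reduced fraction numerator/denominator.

HhccEe gametes: HcE×2, Hce×2, hcE×2, hce×2
HhCcee gametes: HCe×2, Hce×2, hCe×2, hce×2
HhccEe×HhCcee grid (8·8=64): HHCcEe=4 HHCcee=4 HHccEe=4 HHccee=4 HhCcEe=8 HhCcee=8 HhccEe=8 Hhccee=8 hhCcEe=4 hhCcee=4 hhccEe=4 hhccee=4
HHCcee hits 4/64; gcd=4; 4÷4/64÷4 = 1/16

P(HHCcee) = 1/16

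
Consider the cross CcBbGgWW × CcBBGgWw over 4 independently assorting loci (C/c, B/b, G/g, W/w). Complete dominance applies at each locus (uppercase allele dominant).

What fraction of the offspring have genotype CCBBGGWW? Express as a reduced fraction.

CcBbGgWW gametes: CBGW×2, CBgW×2, CbGW×2, CbgW×2, cBGW×2, cBgW×2, cbGW×2, cbgW×2
CcBBGgWw gametes: CBGW×2, CBGw×2, CBgW×2, CBgw×2, cBGW×2, cBGw×2, cBgW×2, cBgw×2
CcBbGgWW×CcBBGgWw grid (16·16=256): CCBBGGWW=4 CCBBGGWw=4 CCBBGgWW=8 CCBBGgWw=8 CCBBggWW=4 CCBBggWw=4 CCBbGGWW=4 CCBbGGWw=4 CCBbGgWW=8 CCBbGgWw=8 CCBbggWW=4 CCBbggWw=4 CcBBGGWW=8 CcBBGGWw=8 CcBBGgWW=16 CcBBGgWw=16 CcBBggWW=8 CcBBggWw=8 CcBbGGWW=8 CcBbGGWw=8 CcBbGgWW=16 CcBbGgWw=16 CcBbggWW=8 CcBbggWw=8 ccBBGGWW=4 ccBBGGWw=4 ccBBGgWW=8 ccBBGgWw=8 ccBBggWW=4 ccBBggWw=4 ccBbGGWW=4 ccBbGGWw=4 ccBbGgWW=8 ccBbGgWw=8 ccBbggWW=4 ccBbggWw=4
CCBBGGWW hits 4/256; gcd=4; 4÷4/256÷4 = 1/64

P(CCBBGGWW) = 1/64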